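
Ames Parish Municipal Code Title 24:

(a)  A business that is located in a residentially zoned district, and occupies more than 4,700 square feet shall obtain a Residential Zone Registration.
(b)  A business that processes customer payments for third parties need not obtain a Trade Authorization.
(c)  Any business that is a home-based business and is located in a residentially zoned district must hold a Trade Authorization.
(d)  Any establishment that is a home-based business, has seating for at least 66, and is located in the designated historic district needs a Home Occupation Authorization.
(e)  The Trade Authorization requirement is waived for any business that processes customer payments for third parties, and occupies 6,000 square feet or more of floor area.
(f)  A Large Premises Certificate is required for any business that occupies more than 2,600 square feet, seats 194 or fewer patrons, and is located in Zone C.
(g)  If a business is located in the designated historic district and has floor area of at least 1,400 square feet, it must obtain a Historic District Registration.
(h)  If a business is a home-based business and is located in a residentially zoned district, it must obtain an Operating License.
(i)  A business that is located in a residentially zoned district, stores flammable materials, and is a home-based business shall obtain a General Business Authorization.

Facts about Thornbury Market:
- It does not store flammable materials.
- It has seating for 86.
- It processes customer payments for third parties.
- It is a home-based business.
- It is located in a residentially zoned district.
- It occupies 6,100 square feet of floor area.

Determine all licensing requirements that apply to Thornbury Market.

Operating License, Residential Zone Registration

(a) is located in a residentially zoned district; floor area 6,100 square feet > 4,700 square feet → Residential Zone Registration required.
(b) processes customer payments for third parties → exempt from Trade Authorization.
(c) is a home-based business; is located in a residentially zoned district → Trade Authorization required.
(d) is a home-based business; seating 86 ≥ 66; is located in a residentially zoned district (not: is located in the designated historic district) → Home Occupation Authorization not required.
(e) processes customer payments for third parties; floor area 6,100 square feet ≥ 6,000 square feet → exempt from Trade Authorization.
(f) floor area 6,100 square feet > 2,600 square feet; seating 86 ≤ 194; is located in a residentially zoned district (not: is located in Zone C) → Large Premises Certificate not required.
(g) is located in a residentially zoned district (not: is located in the designated historic district); floor area 6,100 square feet ≥ 1,400 square feet → Historic District Registration not required.
(h) is a home-based business; is located in a residentially zoned district → Operating License required.
(i) is located in a residentially zoned district; does not store flammable materials; is a home-based business → General Business Authorization not required.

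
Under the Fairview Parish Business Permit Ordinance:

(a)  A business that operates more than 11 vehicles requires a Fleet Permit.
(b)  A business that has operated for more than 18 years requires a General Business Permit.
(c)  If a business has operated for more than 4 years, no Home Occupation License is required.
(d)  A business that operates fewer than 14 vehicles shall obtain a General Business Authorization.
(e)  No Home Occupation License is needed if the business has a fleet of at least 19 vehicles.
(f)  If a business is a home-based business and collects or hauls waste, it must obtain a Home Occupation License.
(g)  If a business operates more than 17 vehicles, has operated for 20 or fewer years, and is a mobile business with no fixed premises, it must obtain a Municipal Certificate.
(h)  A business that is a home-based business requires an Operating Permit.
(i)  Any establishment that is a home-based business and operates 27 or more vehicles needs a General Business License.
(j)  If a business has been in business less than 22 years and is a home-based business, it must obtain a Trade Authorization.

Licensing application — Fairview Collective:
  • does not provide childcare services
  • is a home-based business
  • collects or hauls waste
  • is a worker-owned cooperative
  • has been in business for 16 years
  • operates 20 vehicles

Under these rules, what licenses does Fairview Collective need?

(a) vehicles 20 > 11 → Fleet Permit required.
(b) years in business 16 ≤ 18 → General Business Permit not required.
(c) years in business 16 > 4 → exempt from Home Occupation License.
(d) vehicles 20 ≥ 14 → General Business Authorization not required.
(e) vehicles 20 ≥ 19 → exempt from Home Occupation License.
(f) is a home-based business; collects or hauls waste → Home Occupation License required.
(g) vehicles 20 > 17; years in business 16 ≤ 20; is a home-based business (not: is a mobile business with no fixed premises) → Municipal Certificate not required.
(h) is a home-based business → Operating Permit required.
(i) is a home-based business; vehicles 20 < 27 → General Business License not required.
(j) years in business 16 < 22; is a home-based business → Trade Authorization required.

Fleet Permit, Operating Permit, Trade Authorization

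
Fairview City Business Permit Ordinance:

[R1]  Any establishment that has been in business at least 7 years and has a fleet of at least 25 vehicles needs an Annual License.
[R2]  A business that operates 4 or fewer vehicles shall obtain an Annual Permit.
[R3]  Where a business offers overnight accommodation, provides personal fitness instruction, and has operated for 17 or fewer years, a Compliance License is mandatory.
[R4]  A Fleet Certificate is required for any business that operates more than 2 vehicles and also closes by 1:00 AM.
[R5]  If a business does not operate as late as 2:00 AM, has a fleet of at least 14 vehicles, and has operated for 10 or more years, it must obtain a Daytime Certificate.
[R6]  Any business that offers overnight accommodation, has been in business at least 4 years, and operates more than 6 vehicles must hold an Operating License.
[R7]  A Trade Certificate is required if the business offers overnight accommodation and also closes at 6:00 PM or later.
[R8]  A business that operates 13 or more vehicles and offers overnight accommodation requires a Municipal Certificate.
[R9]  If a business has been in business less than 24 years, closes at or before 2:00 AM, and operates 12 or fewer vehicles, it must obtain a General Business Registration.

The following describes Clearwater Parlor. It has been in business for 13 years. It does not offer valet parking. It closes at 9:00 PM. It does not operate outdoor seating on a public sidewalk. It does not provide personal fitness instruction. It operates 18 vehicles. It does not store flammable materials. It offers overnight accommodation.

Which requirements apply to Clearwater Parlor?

Daytime Certificate, Fleet Certificate, Municipal Certificate, Operating License, Trade Certificate

[R1] years in business 13 ≥ 7; vehicles 18 < 25 → Annual License not required.
[R2] vehicles 18 > 4 → Annual Permit not required.
[R3] offers overnight accommodation; does not provide personal fitness instruction; years in business 13 ≤ 17 → Compliance License not required.
[R4] vehicles 18 > 2; closes 9:00 PM, at/before 1:00 AM → Fleet Certificate required.
[R5] closes 9:00 PM, at/before 2:00 AM; vehicles 18 ≥ 14; years in business 13 ≥ 10 → Daytime Certificate required.
[R6] offers overnight accommodation; years in business 13 ≥ 4; vehicles 18 > 6 → Operating License required.
[R7] offers overnight accommodation; closes 9:00 PM, after 6:00 PM → Trade Certificate required.
[R8] vehicles 18 ≥ 13; offers overnight accommodation → Municipal Certificate required.
[R9] years in business 13 < 24; closes 9:00 PM, at/before 2:00 AM; vehicles 18 > 12 → General Business Registration not required.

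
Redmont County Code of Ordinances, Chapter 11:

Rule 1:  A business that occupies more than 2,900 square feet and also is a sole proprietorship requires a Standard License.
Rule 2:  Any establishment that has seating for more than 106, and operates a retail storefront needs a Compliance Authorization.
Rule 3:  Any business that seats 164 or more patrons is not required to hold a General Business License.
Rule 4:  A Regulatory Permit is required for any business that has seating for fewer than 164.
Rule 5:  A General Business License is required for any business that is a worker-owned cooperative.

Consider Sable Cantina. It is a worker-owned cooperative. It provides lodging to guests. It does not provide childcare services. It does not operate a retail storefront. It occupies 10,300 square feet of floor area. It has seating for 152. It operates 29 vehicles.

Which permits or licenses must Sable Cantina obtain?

Rule 1: floor area 10,300 square feet > 2,900 square feet; is a worker-owned cooperative (not: is a sole proprietorship) → Standard License not required.
Rule 2: seating 152 > 106; does not operate a retail storefront → Compliance Authorization not required.
Rule 3: seating 152 < 164 → General Business License exemption does not apply.
Rule 4: seating 152 < 164 → Regulatory Permit required.
Rule 5: is a worker-owned cooperative → General Business License required.

General Business License, Regulatory Permit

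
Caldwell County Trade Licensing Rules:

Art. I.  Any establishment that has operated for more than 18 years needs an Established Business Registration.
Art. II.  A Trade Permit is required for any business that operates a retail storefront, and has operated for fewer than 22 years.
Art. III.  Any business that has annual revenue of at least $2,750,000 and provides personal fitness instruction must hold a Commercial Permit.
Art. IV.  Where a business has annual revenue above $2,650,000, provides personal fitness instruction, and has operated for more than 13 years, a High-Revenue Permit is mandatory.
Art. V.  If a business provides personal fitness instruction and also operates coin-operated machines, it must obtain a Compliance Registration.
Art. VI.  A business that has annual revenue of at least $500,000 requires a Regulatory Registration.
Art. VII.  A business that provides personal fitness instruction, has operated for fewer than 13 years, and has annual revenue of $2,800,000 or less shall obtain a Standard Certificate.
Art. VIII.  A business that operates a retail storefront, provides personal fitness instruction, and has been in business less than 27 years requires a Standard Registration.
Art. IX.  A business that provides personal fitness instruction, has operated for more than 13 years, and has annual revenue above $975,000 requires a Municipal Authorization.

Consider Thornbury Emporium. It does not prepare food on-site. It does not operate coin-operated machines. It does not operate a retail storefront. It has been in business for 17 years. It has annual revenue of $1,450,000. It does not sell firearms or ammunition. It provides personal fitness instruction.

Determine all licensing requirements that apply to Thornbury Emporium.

Municipal Authorization, Regulatory Registration

Art. I. years in business 17 ≤ 18 → Established Business Registration not required.
Art. II. does not operate a retail storefront; years in business 17 < 22 → Trade Permit not required.
Art. III. revenue $1,450,000 < $2,750,000; provides personal fitness instruction → Commercial Permit not required.
Art. IV. revenue $1,450,000 ≤ $2,650,000; provides personal fitness instruction; years in business 17 > 13 → High-Revenue Permit not required.
Art. V. provides personal fitness instruction; does not operate coin-operated machines → Compliance Registration not required.
Art. VI. revenue $1,450,000 ≥ $500,000 → Regulatory Registration required.
Art. VII. provides personal fitness instruction; years in business 17 ≥ 13; revenue $1,450,000 ≤ $2,800,000 → Standard Certificate not required.
Art. VIII. does not operate a retail storefront; provides personal fitness instruction; years in business 17 < 27 → Standard Registration not required.
Art. IX. provides personal fitness instruction; years in business 17 > 13; revenue $1,450,000 > $975,000 → Municipal Authorization required.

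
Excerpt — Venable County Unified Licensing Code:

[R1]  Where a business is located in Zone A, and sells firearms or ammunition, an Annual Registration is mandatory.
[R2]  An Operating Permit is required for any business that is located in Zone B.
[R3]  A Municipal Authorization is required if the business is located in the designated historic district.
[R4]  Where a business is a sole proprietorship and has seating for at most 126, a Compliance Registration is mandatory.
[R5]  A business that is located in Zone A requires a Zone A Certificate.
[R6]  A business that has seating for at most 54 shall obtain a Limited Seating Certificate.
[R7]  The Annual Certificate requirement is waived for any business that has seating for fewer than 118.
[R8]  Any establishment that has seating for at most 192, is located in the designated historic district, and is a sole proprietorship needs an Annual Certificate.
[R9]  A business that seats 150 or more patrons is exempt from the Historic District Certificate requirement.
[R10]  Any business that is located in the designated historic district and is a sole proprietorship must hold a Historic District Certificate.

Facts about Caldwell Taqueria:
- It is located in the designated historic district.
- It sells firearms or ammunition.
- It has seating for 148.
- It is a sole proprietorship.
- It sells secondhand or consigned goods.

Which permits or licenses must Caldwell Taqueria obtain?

[R1] is located in the designated historic district (not: is located in Zone A); sells firearms or ammunition → Annual Registration not required.
[R2] is located in the designated historic district (not: is located in Zone B) → Operating Permit not required.
[R3] is located in the designated historic district → Municipal Authorization required.
[R4] is a sole proprietorship; seating 148 > 126 → Compliance Registration not required.
[R5] is located in the designated historic district (not: is located in Zone A) → Zone A Certificate not required.
[R6] seating 148 > 54 → Limited Seating Certificate not required.
[R7] seating 148 ≥ 118 → Annual Certificate exemption does not apply.
[R8] seating 148 ≤ 192; is located in the designated historic district; is a sole proprietorship → Annual Certificate required.
[R9] seating 148 < 150 → Historic District Certificate exemption does not apply.
[R10] is located in the designated historic district; is a sole proprietorship → Historic District Certificate required.

Annual Certificate, Historic District Certificate, Municipal Authorization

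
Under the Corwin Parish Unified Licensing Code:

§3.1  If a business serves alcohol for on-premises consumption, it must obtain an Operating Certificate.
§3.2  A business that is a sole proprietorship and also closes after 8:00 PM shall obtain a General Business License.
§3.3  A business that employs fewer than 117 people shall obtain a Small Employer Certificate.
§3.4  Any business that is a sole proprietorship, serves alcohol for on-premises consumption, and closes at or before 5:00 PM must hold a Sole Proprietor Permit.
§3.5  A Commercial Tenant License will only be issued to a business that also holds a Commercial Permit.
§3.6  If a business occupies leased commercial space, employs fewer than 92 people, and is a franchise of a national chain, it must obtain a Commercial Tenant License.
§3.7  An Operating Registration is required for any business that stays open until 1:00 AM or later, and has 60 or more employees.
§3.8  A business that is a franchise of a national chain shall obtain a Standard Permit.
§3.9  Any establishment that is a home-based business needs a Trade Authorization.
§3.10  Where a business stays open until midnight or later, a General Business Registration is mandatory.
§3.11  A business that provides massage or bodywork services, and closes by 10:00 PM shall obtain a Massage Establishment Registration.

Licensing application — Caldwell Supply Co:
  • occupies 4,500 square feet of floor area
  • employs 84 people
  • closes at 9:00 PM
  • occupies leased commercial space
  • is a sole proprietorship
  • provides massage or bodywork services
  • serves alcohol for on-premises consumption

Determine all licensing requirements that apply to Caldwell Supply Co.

General Business License, Massage Establishment Registration, Operating Certificate, Small Employer Certificate

§3.1 serves alcohol for on-premises consumption → Operating Certificate required.
§3.2 is a sole proprietorship; closes 9:00 PM, after 8:00 PM → General Business License required.
§3.3 employees 84 < 117 → Small Employer Certificate required.
§3.4 is a sole proprietorship; serves alcohol for on-premises consumption; closes 9:00 PM, after 5:00 PM → Sole Proprietor Permit not required.
§3.5 Commercial Tenant License is not required → no effect.
§3.6 occupies leased commercial space; employees 84 < 92; is a sole proprietorship (not: is a franchise of a national chain) → Commercial Tenant License not required.
§3.7 closes 9:00 PM, at/before 1:00 AM; employees 84 ≥ 60 → Operating Registration not required.
§3.8 is a sole proprietorship (not: is a franchise of a national chain) → Standard Permit not required.
§3.9 occupies leased commercial space (not: is a home-based business) → Trade Authorization not required.
§3.10 closes 9:00 PM, at/before midnight → General Business Registration not required.
§3.11 provides massage or bodywork services; closes 9:00 PM, at/before 10:00 PM → Massage Establishment Registration required.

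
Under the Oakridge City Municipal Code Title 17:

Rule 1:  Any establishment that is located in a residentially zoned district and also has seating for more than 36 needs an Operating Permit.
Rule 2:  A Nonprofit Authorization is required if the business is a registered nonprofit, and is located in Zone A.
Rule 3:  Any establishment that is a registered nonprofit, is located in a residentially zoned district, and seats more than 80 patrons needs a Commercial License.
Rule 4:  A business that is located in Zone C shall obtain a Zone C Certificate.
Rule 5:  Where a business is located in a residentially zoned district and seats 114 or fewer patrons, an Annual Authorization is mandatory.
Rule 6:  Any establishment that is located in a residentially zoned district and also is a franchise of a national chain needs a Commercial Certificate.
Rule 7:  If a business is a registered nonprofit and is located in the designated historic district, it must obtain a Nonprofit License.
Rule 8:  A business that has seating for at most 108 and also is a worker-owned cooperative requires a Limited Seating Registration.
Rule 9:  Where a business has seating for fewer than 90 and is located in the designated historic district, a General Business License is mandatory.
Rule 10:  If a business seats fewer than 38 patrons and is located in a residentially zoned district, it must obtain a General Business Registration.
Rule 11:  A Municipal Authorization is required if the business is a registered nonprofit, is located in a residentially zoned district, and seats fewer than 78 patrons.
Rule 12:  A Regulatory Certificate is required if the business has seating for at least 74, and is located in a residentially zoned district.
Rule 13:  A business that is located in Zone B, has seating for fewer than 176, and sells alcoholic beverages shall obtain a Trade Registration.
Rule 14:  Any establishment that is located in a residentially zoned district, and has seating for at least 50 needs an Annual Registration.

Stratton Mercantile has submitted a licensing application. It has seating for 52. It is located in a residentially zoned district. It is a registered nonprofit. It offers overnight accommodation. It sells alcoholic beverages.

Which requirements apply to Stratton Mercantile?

Annual Authorization, Annual Registration, Municipal Authorization, Operating Permit

Rule 1: is located in a residentially zoned district; seating 52 > 36 → Operating Permit required.
Rule 2: is a registered nonprofit; is located in a residentially zoned district (not: is located in Zone A) → Nonprofit Authorization not required.
Rule 3: is a registered nonprofit; is located in a residentially zoned district; seating 52 ≤ 80 → Commercial License not required.
Rule 4: is located in a residentially zoned district (not: is located in Zone C) → Zone C Certificate not required.
Rule 5: is located in a residentially zoned district; seating 52 ≤ 114 → Annual Authorization required.
Rule 6: is located in a residentially zoned district; is a registered nonprofit (not: is a franchise of a national chain) → Commercial Certificate not required.
Rule 7: is a registered nonprofit; is located in a residentially zoned district (not: is located in the designated historic district) → Nonprofit License not required.
Rule 8: seating 52 ≤ 108; is a registered nonprofit (not: is a worker-owned cooperative) → Limited Seating Registration not required.
Rule 9: seating 52 < 90; is located in a residentially zoned district (not: is located in the designated historic district) → General Business License not required.
Rule 10: seating 52 ≥ 38; is located in a residentially zoned district → General Business Registration not required.
Rule 11: is a registered nonprofit; is located in a residentially zoned district; seating 52 < 78 → Municipal Authorization required.
Rule 12: seating 52 < 74; is located in a residentially zoned district → Regulatory Certificate not required.
Rule 13: is located in a residentially zoned district (not: is located in Zone B); seating 52 < 176; sells alcoholic beverages → Trade Registration not required.
Rule 14: is located in a residentially zoned district; seating 52 ≥ 50 → Annual Registration required.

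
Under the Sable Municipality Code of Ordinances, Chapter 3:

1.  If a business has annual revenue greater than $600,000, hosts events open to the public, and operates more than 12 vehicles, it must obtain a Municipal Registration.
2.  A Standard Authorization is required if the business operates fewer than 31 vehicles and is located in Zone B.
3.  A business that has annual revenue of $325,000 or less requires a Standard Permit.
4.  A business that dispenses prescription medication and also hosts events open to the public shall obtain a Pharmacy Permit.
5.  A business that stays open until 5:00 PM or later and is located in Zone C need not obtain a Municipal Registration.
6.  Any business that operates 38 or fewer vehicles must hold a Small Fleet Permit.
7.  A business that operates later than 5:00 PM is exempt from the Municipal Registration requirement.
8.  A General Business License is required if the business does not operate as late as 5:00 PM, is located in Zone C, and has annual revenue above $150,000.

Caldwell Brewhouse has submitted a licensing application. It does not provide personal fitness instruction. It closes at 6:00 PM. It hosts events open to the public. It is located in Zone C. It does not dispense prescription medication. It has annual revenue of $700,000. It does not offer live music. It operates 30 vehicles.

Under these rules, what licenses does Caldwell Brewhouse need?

Small Fleet Permit

1. revenue $700,000 > $600,000; hosts events open to the public; vehicles 30 > 12 → Municipal Registration required.
2. vehicles 30 < 31; is located in Zone C (not: is located in Zone B) → Standard Authorization not required.
3. revenue $700,000 > $325,000 → Standard Permit not required.
4. does not dispense prescription medication; hosts events open to the public → Pharmacy Permit not required.
5. closes 6:00 PM, after 5:00 PM; is located in Zone C → exempt from Municipal Registration.
6. vehicles 30 ≤ 38 → Small Fleet Permit required.
7. closes 6:00 PM, after 5:00 PM → exempt from Municipal Registration.
8. closes 6:00 PM, after 5:00 PM; is located in Zone C; revenue $700,000 > $150,000 → General Business License not required.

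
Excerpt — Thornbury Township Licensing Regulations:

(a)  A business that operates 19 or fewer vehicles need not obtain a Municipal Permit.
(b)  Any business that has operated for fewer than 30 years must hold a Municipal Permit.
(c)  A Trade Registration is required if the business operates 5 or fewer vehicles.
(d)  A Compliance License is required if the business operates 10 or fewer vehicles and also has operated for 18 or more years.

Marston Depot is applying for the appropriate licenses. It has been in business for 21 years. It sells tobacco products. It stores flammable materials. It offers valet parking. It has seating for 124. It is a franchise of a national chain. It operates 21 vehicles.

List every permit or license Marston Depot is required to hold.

Municipal Permit

(a) vehicles 21 > 19 → Municipal Permit exemption does not apply.
(b) years in business 21 < 30 → Municipal Permit required.
(c) vehicles 21 > 5 → Trade Registration not required.
(d) vehicles 21 > 10; years in business 21 ≥ 18 → Compliance License not required.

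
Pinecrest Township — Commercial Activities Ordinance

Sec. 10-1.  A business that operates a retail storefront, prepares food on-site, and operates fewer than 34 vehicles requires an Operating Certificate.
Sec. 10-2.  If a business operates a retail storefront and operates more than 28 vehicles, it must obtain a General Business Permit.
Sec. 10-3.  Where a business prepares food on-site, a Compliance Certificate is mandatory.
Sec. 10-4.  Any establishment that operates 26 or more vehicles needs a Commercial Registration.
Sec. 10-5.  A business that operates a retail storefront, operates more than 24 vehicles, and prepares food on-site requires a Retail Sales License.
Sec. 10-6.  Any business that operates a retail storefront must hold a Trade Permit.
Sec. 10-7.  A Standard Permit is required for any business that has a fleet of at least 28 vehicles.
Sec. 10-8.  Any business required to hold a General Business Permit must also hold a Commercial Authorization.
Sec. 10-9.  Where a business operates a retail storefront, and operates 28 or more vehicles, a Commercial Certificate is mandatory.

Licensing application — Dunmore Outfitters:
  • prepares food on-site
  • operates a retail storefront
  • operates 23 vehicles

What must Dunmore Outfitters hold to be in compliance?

Compliance Certificate, Operating Certificate, Trade Permit

Sec. 10-1. operates a retail storefront; prepares food on-site; vehicles 23 < 34 → Operating Certificate required.
Sec. 10-2. operates a retail storefront; vehicles 23 ≤ 28 → General Business Permit not required.
Sec. 10-3. prepares food on-site → Compliance Certificate required.
Sec. 10-4. vehicles 23 < 26 → Commercial Registration not required.
Sec. 10-5. operates a retail storefront; vehicles 23 ≤ 24; prepares food on-site → Retail Sales License not required.
Sec. 10-6. operates a retail storefront → Trade Permit required.
Sec. 10-7. vehicles 23 < 28 → Standard Permit not required.
Sec. 10-8. General Business Permit is not required → no effect.
Sec. 10-9. operates a retail storefront; vehicles 23 < 28 → Commercial Certificate not required.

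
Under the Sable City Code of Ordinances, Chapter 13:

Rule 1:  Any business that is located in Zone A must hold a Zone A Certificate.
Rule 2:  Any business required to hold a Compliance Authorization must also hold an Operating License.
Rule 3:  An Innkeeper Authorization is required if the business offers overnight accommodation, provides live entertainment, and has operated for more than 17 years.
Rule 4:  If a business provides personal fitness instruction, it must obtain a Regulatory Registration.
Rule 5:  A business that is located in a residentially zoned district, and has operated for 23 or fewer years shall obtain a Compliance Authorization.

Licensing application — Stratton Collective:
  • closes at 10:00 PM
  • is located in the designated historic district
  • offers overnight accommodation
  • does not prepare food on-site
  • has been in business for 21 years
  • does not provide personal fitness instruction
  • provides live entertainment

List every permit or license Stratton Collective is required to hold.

Innkeeper Authorization

Rule 1: is located in the designated historic district (not: is located in Zone A) → Zone A Certificate not required.
Rule 2: Compliance Authorization is not required → no effect.
Rule 3: offers overnight accommodation; provides live entertainment; years in business 21 > 17 → Innkeeper Authorization required.
Rule 4: does not provide personal fitness instruction → Regulatory Registration not required.
Rule 5: is located in the designated historic district (not: is located in a residentially zoned district); years in business 21 ≤ 23 → Compliance Authorization not required.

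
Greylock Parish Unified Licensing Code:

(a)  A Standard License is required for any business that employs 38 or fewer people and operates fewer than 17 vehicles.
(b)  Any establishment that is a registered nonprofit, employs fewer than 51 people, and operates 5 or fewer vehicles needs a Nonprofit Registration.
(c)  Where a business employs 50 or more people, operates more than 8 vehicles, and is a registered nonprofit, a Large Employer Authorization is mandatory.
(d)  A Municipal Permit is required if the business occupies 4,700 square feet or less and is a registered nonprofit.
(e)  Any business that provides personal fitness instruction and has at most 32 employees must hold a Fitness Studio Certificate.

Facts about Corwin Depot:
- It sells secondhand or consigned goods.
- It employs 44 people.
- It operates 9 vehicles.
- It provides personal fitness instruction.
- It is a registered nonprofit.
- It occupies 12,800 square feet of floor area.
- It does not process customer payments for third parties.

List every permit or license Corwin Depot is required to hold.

None

(a) employees 44 > 38; vehicles 9 < 17 → Standard License not required.
(b) is a registered nonprofit; employees 44 < 51; vehicles 9 > 5 → Nonprofit Registration not required.
(c) employees 44 < 50; vehicles 9 > 8; is a registered nonprofit → Large Employer Authorization not required.
(d) floor area 12,800 square feet > 4,700 square feet; is a registered nonprofit → Municipal Permit not required.
(e) provides personal fitness instruction; employees 44 > 32 → Fitness Studio Certificate not required.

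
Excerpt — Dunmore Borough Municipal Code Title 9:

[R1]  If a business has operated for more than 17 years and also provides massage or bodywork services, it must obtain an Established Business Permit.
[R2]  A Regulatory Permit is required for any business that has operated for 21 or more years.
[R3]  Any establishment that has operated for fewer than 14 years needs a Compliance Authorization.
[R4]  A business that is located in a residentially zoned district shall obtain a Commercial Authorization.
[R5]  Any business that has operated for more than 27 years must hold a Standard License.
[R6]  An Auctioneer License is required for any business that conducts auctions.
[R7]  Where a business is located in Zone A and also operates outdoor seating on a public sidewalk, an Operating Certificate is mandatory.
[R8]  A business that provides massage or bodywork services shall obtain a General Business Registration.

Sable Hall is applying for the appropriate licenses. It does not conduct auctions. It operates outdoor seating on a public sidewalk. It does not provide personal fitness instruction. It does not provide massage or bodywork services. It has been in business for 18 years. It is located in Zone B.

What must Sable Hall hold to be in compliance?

[R1] years in business 18 > 17; does not provide massage or bodywork services → Established Business Permit not required.
[R2] years in business 18 < 21 → Regulatory Permit not required.
[R3] years in business 18 ≥ 14 → Compliance Authorization not required.
[R4] is located in Zone B (not: is located in a residentially zoned district) → Commercial Authorization not required.
[R5] years in business 18 ≤ 27 → Standard License not required.
[R6] does not conduct auctions → Auctioneer License not required.
[R7] is located in Zone B (not: is located in Zone A); operates outdoor seating on a public sidewalk → Operating Certificate not required.
[R8] does not provide massage or bodywork services → General Business Registration not required.

None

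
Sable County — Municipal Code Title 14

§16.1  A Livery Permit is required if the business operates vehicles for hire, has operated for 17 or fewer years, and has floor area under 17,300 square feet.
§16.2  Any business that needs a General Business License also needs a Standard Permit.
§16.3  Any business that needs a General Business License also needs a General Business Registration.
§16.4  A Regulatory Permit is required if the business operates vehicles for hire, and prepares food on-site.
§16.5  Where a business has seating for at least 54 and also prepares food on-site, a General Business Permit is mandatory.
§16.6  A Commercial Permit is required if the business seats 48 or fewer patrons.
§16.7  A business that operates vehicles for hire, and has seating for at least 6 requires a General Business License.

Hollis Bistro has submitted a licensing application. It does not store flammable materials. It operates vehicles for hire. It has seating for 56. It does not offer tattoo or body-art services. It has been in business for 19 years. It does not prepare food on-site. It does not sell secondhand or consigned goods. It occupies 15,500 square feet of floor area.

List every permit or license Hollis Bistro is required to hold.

§16.1 operates vehicles for hire; years in business 19 > 17; floor area 15,500 square feet < 17,300 square feet → Livery Permit not required.
§16.2 General Business License is required → Standard Permit also required.
§16.3 General Business License is required → General Business Registration also required.
§16.4 operates vehicles for hire; does not prepare food on-site → Regulatory Permit not required.
§16.5 seating 56 ≥ 54; does not prepare food on-site → General Business Permit not required.
§16.6 seating 56 > 48 → Commercial Permit not required.
§16.7 operates vehicles for hire; seating 56 ≥ 6 → General Business License required.

General Business License, General Business Registration, Standard Permit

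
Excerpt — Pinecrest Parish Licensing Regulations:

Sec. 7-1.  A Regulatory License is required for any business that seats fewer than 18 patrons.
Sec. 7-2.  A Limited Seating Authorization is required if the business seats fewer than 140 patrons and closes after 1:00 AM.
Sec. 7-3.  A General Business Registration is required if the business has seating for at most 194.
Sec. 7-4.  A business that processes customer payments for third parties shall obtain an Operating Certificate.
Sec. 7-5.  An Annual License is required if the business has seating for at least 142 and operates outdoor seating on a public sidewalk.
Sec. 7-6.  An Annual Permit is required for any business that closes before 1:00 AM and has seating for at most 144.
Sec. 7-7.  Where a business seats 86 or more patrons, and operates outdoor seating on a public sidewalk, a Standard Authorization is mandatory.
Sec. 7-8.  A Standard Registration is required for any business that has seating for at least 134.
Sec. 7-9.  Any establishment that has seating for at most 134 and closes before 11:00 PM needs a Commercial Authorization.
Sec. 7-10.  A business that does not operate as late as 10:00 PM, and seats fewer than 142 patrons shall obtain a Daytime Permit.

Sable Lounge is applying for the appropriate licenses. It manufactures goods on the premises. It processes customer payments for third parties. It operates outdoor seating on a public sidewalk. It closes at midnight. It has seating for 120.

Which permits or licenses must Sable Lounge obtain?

Sec. 7-1. seating 120 ≥ 18 → Regulatory License not required.
Sec. 7-2. seating 120 < 140; closes midnight, at/before 1:00 AM → Limited Seating Authorization not required.
Sec. 7-3. seating 120 ≤ 194 → General Business Registration required.
Sec. 7-4. processes customer payments for third parties → Operating Certificate required.
Sec. 7-5. seating 120 < 142; operates outdoor seating on a public sidewalk → Annual License not required.
Sec. 7-6. closes midnight, at/before 1:00 AM; seating 120 ≤ 144 → Annual Permit required.
Sec. 7-7. seating 120 ≥ 86; operates outdoor seating on a public sidewalk → Standard Authorization required.
Sec. 7-8. seating 120 < 134 → Standard Registration not required.
Sec. 7-9. seating 120 ≤ 134; closes midnight, after 11:00 PM → Commercial Authorization not required.
Sec. 7-10. closes midnight, after 10:00 PM; seating 120 < 142 → Daytime Permit not required.

Annual Permit, General Business Registration, Operating Certificate, Standard Authorization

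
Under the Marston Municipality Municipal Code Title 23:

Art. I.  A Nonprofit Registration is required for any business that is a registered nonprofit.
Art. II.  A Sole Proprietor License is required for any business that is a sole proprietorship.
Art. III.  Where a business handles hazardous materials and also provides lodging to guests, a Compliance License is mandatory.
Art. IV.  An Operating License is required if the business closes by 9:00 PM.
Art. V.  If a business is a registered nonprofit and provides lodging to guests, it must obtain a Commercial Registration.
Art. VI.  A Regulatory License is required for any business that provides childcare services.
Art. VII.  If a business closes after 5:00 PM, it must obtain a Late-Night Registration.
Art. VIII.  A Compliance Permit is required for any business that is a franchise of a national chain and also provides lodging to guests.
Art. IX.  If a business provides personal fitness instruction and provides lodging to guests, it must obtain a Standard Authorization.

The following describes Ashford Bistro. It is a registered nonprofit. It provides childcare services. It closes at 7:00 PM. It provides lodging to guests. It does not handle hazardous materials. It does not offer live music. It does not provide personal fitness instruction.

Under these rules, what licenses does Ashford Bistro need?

Commercial Registration, Late-Night Registration, Nonprofit Registration, Operating License, Regulatory License

Art. I. is a registered nonprofit → Nonprofit Registration required.
Art. II. is a registered nonprofit (not: is a sole proprietorship) → Sole Proprietor License not required.
Art. III. does not handle hazardous materials; provides lodging to guests → Compliance License not required.
Art. IV. closes 7:00 PM, at/before 9:00 PM → Operating License required.
Art. V. is a registered nonprofit; provides lodging to guests → Commercial Registration required.
Art. VI. provides childcare services → Regulatory License required.
Art. VII. closes 7:00 PM, after 5:00 PM → Late-Night Registration required.
Art. VIII. is a registered nonprofit (not: is a franchise of a national chain); provides lodging to guests → Compliance Permit not required.
Art. IX. does not provide personal fitness instruction; provides lodging to guests → Standard Authorization not required.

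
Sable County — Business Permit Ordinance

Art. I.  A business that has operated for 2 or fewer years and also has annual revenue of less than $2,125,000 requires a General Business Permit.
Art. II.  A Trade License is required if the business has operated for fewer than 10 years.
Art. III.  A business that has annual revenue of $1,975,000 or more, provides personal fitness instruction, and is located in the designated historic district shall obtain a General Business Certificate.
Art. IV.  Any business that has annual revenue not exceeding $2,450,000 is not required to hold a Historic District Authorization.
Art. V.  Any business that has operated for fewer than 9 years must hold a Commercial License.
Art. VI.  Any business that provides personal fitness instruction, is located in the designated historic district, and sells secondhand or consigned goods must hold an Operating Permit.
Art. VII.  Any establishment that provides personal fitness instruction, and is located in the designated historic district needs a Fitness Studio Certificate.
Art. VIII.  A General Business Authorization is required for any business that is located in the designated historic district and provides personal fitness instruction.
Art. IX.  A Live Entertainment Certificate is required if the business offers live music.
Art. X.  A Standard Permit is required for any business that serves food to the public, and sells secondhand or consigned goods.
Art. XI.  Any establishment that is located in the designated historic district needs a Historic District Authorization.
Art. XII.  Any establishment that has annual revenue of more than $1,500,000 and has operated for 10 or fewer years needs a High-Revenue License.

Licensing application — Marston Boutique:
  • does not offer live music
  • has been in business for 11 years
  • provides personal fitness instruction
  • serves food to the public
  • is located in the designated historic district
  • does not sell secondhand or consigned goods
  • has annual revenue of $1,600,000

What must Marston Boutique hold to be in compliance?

Art. I. years in business 11 > 2; revenue $1,600,000 < $2,125,000 → General Business Permit not required.
Art. II. years in business 11 ≥ 10 → Trade License not required.
Art. III. revenue $1,600,000 < $1,975,000; provides personal fitness instruction; is located in the designated historic district → General Business Certificate not required.
Art. IV. revenue $1,600,000 ≤ $2,450,000 → exempt from Historic District Authorization.
Art. V. years in business 11 ≥ 9 → Commercial License not required.
Art. VI. provides personal fitness instruction; is located in the designated historic district; does not sell secondhand or consigned goods → Operating Permit not required.
Art. VII. provides personal fitness instruction; is located in the designated historic district → Fitness Studio Certificate required.
Art. VIII. is located in the designated historic district; provides personal fitness instruction → General Business Authorization required.
Art. IX. does not offer live music → Live Entertainment Certificate not required.
Art. X. serves food to the public; does not sell secondhand or consigned goods → Standard Permit not required.
Art. XI. is located in the designated historic district → Historic District Authorization required.
Art. XII. revenue $1,600,000 > $1,500,000; years in business 11 > 10 → High-Revenue License not required.

Fitness Studio Certificate, General Business Authorization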